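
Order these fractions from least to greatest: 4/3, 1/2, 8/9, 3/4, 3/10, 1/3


Convert to decimal for comparison:
  4/3 = 1.3333
  1/2 = 0.5
  8/9 = 0.8889
  3/4 = 0.75
  3/10 = 0.3
  1/3 = 0.3333
Decimals in increasing order: 0.3 < 0.3333 < 0.5 < 0.75 < 0.8889 < 1.3333
Writing each back as its fraction gives the sorted order.
Final answer: 3/10, 1/3, 1/2, 3/4, 8/9, 4/3


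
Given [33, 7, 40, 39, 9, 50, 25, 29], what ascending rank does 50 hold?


Sort ascending: [7, 9, 25, 29, 33, 39, 40, 50]
Find 50 in the sorted list.
50 is at position 8 (1-indexed).
Final answer: 8


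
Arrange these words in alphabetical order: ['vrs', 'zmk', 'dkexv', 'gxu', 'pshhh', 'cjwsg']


Compare strings character by character (the first differing letter decides):
  'cjwsg' < 'dkexv' since 'c' < 'd' at position 1
  'dkexv' < 'gxu' since 'd' < 'g' at position 1
  'gxu' < 'pshhh' since 'g' < 'p' at position 1
  'pshhh' < 'vrs' since 'p' < 'v' at position 1
  'vrs' < 'zmk' since 'v' < 'z' at position 1
Chaining these comparisons gives the alphabetical order.
Final answer: ['cjwsg', 'dkexv', 'gxu', 'pshhh', 'vrs', 'zmk']


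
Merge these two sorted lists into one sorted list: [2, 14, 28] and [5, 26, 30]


List A: [2, 14, 28]
List B: [5, 26, 30]
Repeatedly compare the front elements and take the smaller:
  2 vs 5 -> take 2
  14 vs 5 -> take 5
  14 vs 26 -> take 14
  28 vs 26 -> take 26
  28 vs 30 -> take 28
  A is exhausted; append the rest of B: [30]
Final answer: [2, 5, 14, 26, 28, 30]


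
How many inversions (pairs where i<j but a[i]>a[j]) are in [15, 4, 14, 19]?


For each element, count the later elements that are smaller than it:
  15 (index 0): smaller elements after it = [4, 14] -> 2
  4 (index 1): smaller elements after it = [] -> 0
  14 (index 2): smaller elements after it = [] -> 0
Total inversions = 2 + 0 + 0 = 2
Final answer: 2


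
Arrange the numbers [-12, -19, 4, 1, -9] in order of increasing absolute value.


Compute absolute values:
  |-12| = 12
  |-19| = 19
  |4| = 4
  |1| = 1
  |-9| = 9
Absolute values in increasing order: 1 < 4 < 9 < 12 < 19
Listing the original numbers in that order gives the answer.
Final answer: [1, 4, -9, -12, -19]


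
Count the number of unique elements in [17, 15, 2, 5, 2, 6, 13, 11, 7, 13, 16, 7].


List all unique values:
Distinct values: [2, 5, 6, 7, 11, 13, 15, 16, 17]
Count = 9
Final answer: 9


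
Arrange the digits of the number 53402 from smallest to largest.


The number 53402 has digits: 5, 3, 4, 0, 2
Sorted: 0, 2, 3, 4, 5
Joining the sorted digits gives the result.
Final answer: 02345


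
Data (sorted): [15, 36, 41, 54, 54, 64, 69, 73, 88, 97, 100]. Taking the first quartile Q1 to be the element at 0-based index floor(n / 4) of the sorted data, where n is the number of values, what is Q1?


The list has n = 11 elements.
Q1 index = floor(11 / 4) = floor(2.75) = 2
Counting from index 0 in the sorted data, the element at index 2 is 41.
Final answer: 41


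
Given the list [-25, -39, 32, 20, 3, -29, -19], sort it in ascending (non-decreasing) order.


Original list: [-25, -39, 32, 20, 3, -29, -19]
Repeatedly take the smallest remaining element:
  Remaining [-25, -39, 32, 20, 3, -29, -19] -> smallest is -39
  Remaining [-25, 32, 20, 3, -29, -19] -> smallest is -29
  Remaining [-25, 32, 20, 3, -19] -> smallest is -25
  Remaining [32, 20, 3, -19] -> smallest is -19
  Remaining [32, 20, 3] -> smallest is 3
  Remaining [32, 20] -> smallest is 20
  Remaining [32] -> smallest is 32
Collecting the picks in order gives the sorted list.
Final answer: [-39, -29, -25, -19, 3, 20, 32]


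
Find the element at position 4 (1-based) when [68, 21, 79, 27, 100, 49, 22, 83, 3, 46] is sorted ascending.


Sort ascending: [3, 21, 22, 27, 46, 49, 68, 79, 83, 100]
The 4th element (1-indexed) is at index 3.
Value = 27
Final answer: 27


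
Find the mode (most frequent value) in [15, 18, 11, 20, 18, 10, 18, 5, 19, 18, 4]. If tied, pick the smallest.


Count the frequency of each value:
  4 appears 1 time(s)
  5 appears 1 time(s)
  10 appears 1 time(s)
  11 appears 1 time(s)
  15 appears 1 time(s)
  18 appears 4 time(s)
  19 appears 1 time(s)
  20 appears 1 time(s)
Maximum frequency is 4.
Only 18 reaches that frequency, so it is the mode.
Final answer: 18


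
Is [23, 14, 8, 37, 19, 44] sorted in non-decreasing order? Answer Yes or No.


Check consecutive pairs:
  23 <= 14? False
  14 <= 8? False
  8 <= 37? True
  37 <= 19? False
  19 <= 44? True
3 consecutive pair(s) are out of order, so the list is not sorted.
Final answer: No


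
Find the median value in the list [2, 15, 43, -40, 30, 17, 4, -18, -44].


First, sort the list: [-44, -40, -18, 2, 4, 15, 17, 30, 43]
The list has 9 elements (odd count).
The middle index is 4 (0-based), and the element there is 4.
Final answer: 4


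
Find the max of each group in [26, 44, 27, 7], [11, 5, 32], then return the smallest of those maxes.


Find max of each group:
  Group 1: [26, 44, 27, 7] -> max = 44
  Group 2: [11, 5, 32] -> max = 32
Maxes: [44, 32]
Minimum of maxes = 32
Final answer: 32


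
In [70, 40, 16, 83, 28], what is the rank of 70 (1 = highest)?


Sort descending: [83, 70, 40, 28, 16]
Find 70 in the sorted list.
70 is at position 2.
Final answer: 2


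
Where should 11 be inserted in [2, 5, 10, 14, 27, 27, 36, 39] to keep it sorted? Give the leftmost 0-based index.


List is sorted: [2, 5, 10, 14, 27, 27, 36, 39]
We need the leftmost position where 11 can be inserted, i.e. the first index whose element is >= 11 (or the end of the list if none is).
Binary search with low=0, high=8 (0-based indices):
  low=0, high=8, mid=4: a[4]=27 >= 11, so high = 4
  low=0, high=4, mid=2: a[2]=10 < 11, so low = 3
  low=3, high=4, mid=3: a[3]=14 >= 11, so high = 3
Now low = high = 3, so the insertion index is 3.
Final answer: 3


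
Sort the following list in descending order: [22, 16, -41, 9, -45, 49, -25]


Original list: [22, 16, -41, 9, -45, 49, -25]
Repeatedly take the largest remaining element:
  Remaining [22, 16, -41, 9, -45, 49, -25] -> largest is 49
  Remaining [22, 16, -41, 9, -45, -25] -> largest is 22
  Remaining [16, -41, 9, -45, -25] -> largest is 16
  Remaining [-41, 9, -45, -25] -> largest is 9
  Remaining [-41, -45, -25] -> largest is -25
  Remaining [-41, -45] -> largest is -41
  Remaining [-45] -> largest is -45
Collecting the picks in order gives the descending list.
Final answer: [49, 22, 16, 9, -25, -41, -45]


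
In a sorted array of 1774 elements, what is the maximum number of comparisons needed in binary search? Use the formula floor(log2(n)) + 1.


Binary search halves the search space each step.
Maximum comparisons = floor(log2(1774)) + 1
log2(1774) = 10.7928
floor(log2(1774)) = 10, so 10 + 1 = 11
Final answer: 11


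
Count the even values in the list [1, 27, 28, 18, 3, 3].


Check each element:
  1 is odd
  27 is odd
  28 is even
  18 is even
  3 is odd
  3 is odd
Evens: [28, 18]
Count of evens = 2
Final answer: 2


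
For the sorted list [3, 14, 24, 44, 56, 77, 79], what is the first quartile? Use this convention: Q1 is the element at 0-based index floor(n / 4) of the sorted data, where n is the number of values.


The list has n = 7 elements.
Q1 index = floor(7 / 4) = floor(1.75) = 1
Counting from index 0 in the sorted data, the element at index 1 is 14.
Final answer: 14


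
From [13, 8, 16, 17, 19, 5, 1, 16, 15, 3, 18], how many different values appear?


List all unique values:
Distinct values: [1, 3, 5, 8, 13, 15, 16, 17, 18, 19]
Count = 10
Final answer: 10


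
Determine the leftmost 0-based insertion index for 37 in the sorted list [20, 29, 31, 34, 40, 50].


List is sorted: [20, 29, 31, 34, 40, 50]
We need the leftmost position where 37 can be inserted, i.e. the first index whose element is >= 37 (or the end of the list if none is).
Binary search with low=0, high=6 (0-based indices):
  low=0, high=6, mid=3: a[3]=34 < 37, so low = 4
  low=4, high=6, mid=5: a[5]=50 >= 37, so high = 5
  low=4, high=5, mid=4: a[4]=40 >= 37, so high = 4
Now low = high = 4, so the insertion index is 4.
Final answer: 4


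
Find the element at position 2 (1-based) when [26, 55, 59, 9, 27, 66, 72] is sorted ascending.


Sort ascending: [9, 26, 27, 55, 59, 66, 72]
The 2nd element (1-indexed) is at index 1.
Value = 26
Final answer: 26


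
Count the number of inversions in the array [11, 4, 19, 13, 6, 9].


For each element, count the later elements that are smaller than it:
  11 (index 0): smaller elements after it = [4, 6, 9] -> 3
  4 (index 1): smaller elements after it = [] -> 0
  19 (index 2): smaller elements after it = [13, 6, 9] -> 3
  13 (index 3): smaller elements after it = [6, 9] -> 2
  6 (index 4): smaller elements after it = [] -> 0
Total inversions = 3 + 0 + 3 + 2 + 0 = 8
Final answer: 8


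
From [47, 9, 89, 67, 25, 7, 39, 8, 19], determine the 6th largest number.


Sort descending: [89, 67, 47, 39, 25, 19, 9, 8, 7]
The 6th element (1-indexed) is at index 5.
Value = 19
Final answer: 19


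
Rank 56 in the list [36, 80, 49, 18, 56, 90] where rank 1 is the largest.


Sort descending: [90, 80, 56, 49, 36, 18]
Find 56 in the sorted list.
56 is at position 3.
Final answer: 3


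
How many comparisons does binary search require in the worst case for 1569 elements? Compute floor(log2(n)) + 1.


Binary search halves the search space each step.
Maximum comparisons = floor(log2(1569)) + 1
log2(1569) = 10.6156
floor(log2(1569)) = 10, so 10 + 1 = 11
Final answer: 11


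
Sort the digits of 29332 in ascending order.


The number 29332 has digits: 2, 9, 3, 3, 2
Sorted: 2, 2, 3, 3, 9
Joining the sorted digits gives the result.
Final answer: 22339


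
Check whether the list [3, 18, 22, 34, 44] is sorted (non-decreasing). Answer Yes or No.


Check consecutive pairs:
  3 <= 18? True
  18 <= 22? True
  22 <= 34? True
  34 <= 44? True
Every consecutive pair is in order, so the list is non-decreasing.
Final answer: Yes


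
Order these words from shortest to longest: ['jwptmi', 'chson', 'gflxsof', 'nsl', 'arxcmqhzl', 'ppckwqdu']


Compute lengths:
  'jwptmi' has length 6
  'chson' has length 5
  'gflxsof' has length 7
  'nsl' has length 3
  'arxcmqhzl' has length 9
  'ppckwqdu' has length 8
Lengths in increasing order: 3 < 5 < 6 < 7 < 8 < 9
Listing the words in that order gives the answer.
Final answer: ['nsl', 'chson', 'jwptmi', 'gflxsof', 'ppckwqdu', 'arxcmqhzl']


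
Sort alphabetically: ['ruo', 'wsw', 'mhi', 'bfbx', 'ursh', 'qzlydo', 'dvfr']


Compare strings character by character (the first differing letter decides):
  'bfbx' < 'dvfr' since 'b' < 'd' at position 1
  'dvfr' < 'mhi' since 'd' < 'm' at position 1
  'mhi' < 'qzlydo' since 'm' < 'q' at position 1
  'qzlydo' < 'ruo' since 'q' < 'r' at position 1
  'ruo' < 'ursh' since 'r' < 'u' at position 1
  'ursh' < 'wsw' since 'u' < 'w' at position 1
Chaining these comparisons gives the alphabetical order.
Final answer: ['bfbx', 'dvfr', 'mhi', 'qzlydo', 'ruo', 'ursh', 'wsw']


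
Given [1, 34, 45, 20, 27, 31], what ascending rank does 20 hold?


Sort ascending: [1, 20, 27, 31, 34, 45]
Find 20 in the sorted list.
20 is at position 2 (1-indexed).
Final answer: 2


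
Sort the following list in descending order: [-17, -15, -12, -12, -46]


Original list: [-17, -15, -12, -12, -46]
Repeatedly take the largest remaining element:
  Remaining [-17, -15, -12, -12, -46] -> largest is -12
  Remaining [-17, -15, -12, -46] -> largest is -12
  Remaining [-17, -15, -46] -> largest is -15
  Remaining [-17, -46] -> largest is -17
  Remaining [-46] -> largest is -46
Collecting the picks in order gives the descending list.
Final answer: [-12, -12, -15, -17, -46]


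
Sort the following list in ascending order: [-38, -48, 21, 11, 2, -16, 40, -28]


Original list: [-38, -48, 21, 11, 2, -16, 40, -28]
Repeatedly take the smallest remaining element:
  Remaining [-38, -48, 21, 11, 2, -16, 40, -28] -> smallest is -48
  Remaining [-38, 21, 11, 2, -16, 40, -28] -> smallest is -38
  Remaining [21, 11, 2, -16, 40, -28] -> smallest is -28
  Remaining [21, 11, 2, -16, 40] -> smallest is -16
  Remaining [21, 11, 2, 40] -> smallest is 2
  Remaining [21, 11, 40] -> smallest is 11
  Remaining [21, 40] -> smallest is 21
  Remaining [40] -> smallest is 40
Collecting the picks in order gives the sorted list.
Final answer: [-48, -38, -28, -16, 2, 11, 21, 40]


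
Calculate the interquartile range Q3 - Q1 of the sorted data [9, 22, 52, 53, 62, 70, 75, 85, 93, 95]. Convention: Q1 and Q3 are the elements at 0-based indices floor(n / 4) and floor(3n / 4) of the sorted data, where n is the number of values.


The data has n = 10 elements.
Q1 index = floor(10 / 4) = floor(2.5) = 2; Q3 index = floor(3 * 10 / 4) = floor(7.5) = 7
Q1 = element at index 2 = 52
Q3 = element at index 7 = 85
IQR = 85 - 52 = 33
Final answer: 33


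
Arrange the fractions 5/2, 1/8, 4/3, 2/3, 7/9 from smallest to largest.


Convert to decimal for comparison:
  5/2 = 2.5
  1/8 = 0.125
  4/3 = 1.3333
  2/3 = 0.6667
  7/9 = 0.7778
Decimals in increasing order: 0.125 < 0.6667 < 0.7778 < 1.3333 < 2.5
Writing each back as its fraction gives the sorted order.
Final answer: 1/8, 2/3, 7/9, 4/3, 5/2


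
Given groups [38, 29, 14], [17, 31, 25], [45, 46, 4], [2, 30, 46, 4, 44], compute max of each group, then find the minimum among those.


Find max of each group:
  Group 1: [38, 29, 14] -> max = 38
  Group 2: [17, 31, 25] -> max = 31
  Group 3: [45, 46, 4] -> max = 46
  Group 4: [2, 30, 46, 4, 44] -> max = 46
Maxes: [38, 31, 46, 46]
Minimum of maxes = 31
Final answer: 31


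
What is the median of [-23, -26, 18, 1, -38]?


First, sort the list: [-38, -26, -23, 1, 18]
The list has 5 elements (odd count).
The middle index is 2 (0-based), and the element there is -23.
Final answer: -23


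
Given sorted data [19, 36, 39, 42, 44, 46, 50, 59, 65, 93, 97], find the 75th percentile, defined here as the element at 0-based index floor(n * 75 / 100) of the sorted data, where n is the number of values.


The dataset has n = 11 elements.
Index = floor(11 * 75 / 100) = floor(825 / 100) = floor(8.25) = 8
Counting from index 0 in the sorted data, the element at index 8 is 65.
Final answer: 65


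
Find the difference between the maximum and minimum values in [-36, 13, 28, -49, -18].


Maximum value: 28
Minimum value: -49
Range = 28 - (-49) = 77
Final answer: 77


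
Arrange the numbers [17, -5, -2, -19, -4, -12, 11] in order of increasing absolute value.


Compute absolute values:
  |17| = 17
  |-5| = 5
  |-2| = 2
  |-19| = 19
  |-4| = 4
  |-12| = 12
  |11| = 11
Absolute values in increasing order: 2 < 4 < 5 < 11 < 12 < 17 < 19
Listing the original numbers in that order gives the answer.
Final answer: [-2, -4, -5, 11, -12, 17, -19]


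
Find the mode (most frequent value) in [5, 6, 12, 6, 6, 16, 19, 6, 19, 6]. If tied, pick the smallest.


Count the frequency of each value:
  5 appears 1 time(s)
  6 appears 5 time(s)
  12 appears 1 time(s)
  16 appears 1 time(s)
  19 appears 2 time(s)
Maximum frequency is 5.
Only 6 reaches that frequency, so it is the mode.
Final answer: 6


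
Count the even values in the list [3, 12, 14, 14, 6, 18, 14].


Check each element:
  3 is odd
  12 is even
  14 is even
  14 is even
  6 is even
  18 is even
  14 is even
Evens: [12, 14, 14, 6, 18, 14]
Count of evens = 6
Final answer: 6


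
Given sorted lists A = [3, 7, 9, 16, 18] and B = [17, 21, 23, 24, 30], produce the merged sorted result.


List A: [3, 7, 9, 16, 18]
List B: [17, 21, 23, 24, 30]
Repeatedly compare the front elements and take the smaller:
  3 vs 17 -> take 3
  7 vs 17 -> take 7
  9 vs 17 -> take 9
  16 vs 17 -> take 16
  18 vs 17 -> take 17
  18 vs 21 -> take 18
  A is exhausted; append the rest of B: [21, 23, 24, 30]
Final answer: [3, 7, 9, 16, 17, 18, 21, 23, 24, 30]


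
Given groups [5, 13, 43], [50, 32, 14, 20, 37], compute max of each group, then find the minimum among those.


Find max of each group:
  Group 1: [5, 13, 43] -> max = 43
  Group 2: [50, 32, 14, 20, 37] -> max = 50
Maxes: [43, 50]
Minimum of maxes = 43
Final answer: 43


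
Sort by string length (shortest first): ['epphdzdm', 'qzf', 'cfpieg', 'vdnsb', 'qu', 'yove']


Compute lengths:
  'epphdzdm' has length 8
  'qzf' has length 3
  'cfpieg' has length 6
  'vdnsb' has length 5
  'qu' has length 2
  'yove' has length 4
Lengths in increasing order: 2 < 3 < 4 < 5 < 6 < 8
Listing the words in that order gives the answer.
Final answer: ['qu', 'qzf', 'yove', 'vdnsb', 'cfpieg', 'epphdzdm']


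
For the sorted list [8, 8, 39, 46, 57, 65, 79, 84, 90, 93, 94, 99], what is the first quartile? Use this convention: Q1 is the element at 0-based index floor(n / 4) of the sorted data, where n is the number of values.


The list has n = 12 elements.
Q1 index = floor(12 / 4) = floor(3) = 3
Counting from index 0 in the sorted data, the element at index 3 is 46.
Final answer: 46


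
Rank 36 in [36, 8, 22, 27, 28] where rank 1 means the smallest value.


Sort ascending: [8, 22, 27, 28, 36]
Find 36 in the sorted list.
36 is at position 5 (1-indexed).
Final answer: 5


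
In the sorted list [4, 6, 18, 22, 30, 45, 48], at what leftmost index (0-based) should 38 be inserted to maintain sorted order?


List is sorted: [4, 6, 18, 22, 30, 45, 48]
We need the leftmost position where 38 can be inserted, i.e. the first index whose element is >= 38 (or the end of the list if none is).
Binary search with low=0, high=7 (0-based indices):
  low=0, high=7, mid=3: a[3]=22 < 38, so low = 4
  low=4, high=7, mid=5: a[5]=45 >= 38, so high = 5
  low=4, high=5, mid=4: a[4]=30 < 38, so low = 5
Now low = high = 5, so the insertion index is 5.
Final answer: 5


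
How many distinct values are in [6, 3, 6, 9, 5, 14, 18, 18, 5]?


List all unique values:
Distinct values: [3, 5, 6, 9, 14, 18]
Count = 6
Final answer: 6


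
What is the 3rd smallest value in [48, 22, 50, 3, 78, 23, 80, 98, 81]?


Sort ascending: [3, 22, 23, 48, 50, 78, 80, 81, 98]
The 3rd element (1-indexed) is at index 2.
Value = 23
Final answer: 23


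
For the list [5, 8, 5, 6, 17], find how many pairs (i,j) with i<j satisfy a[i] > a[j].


For each element, count the later elements that are smaller than it:
  5 (index 0): smaller elements after it = [] -> 0
  8 (index 1): smaller elements after it = [5, 6] -> 2
  5 (index 2): smaller elements after it = [] -> 0
  6 (index 3): smaller elements after it = [] -> 0
Total inversions = 0 + 2 + 0 + 0 = 2
Final answer: 2


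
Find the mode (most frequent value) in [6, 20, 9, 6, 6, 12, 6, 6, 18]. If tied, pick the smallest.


Count the frequency of each value:
  6 appears 5 time(s)
  9 appears 1 time(s)
  12 appears 1 time(s)
  18 appears 1 time(s)
  20 appears 1 time(s)
Maximum frequency is 5.
Only 6 reaches that frequency, so it is the mode.
Final answer: 6


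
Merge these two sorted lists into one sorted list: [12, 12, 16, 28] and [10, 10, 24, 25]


List A: [12, 12, 16, 28]
List B: [10, 10, 24, 25]
Repeatedly compare the front elements and take the smaller:
  12 vs 10 -> take 10
  12 vs 10 -> take 10
  12 vs 24 -> take 12
  12 vs 24 -> take 12
  16 vs 24 -> take 16
  28 vs 24 -> take 24
  28 vs 25 -> take 25
  B is exhausted; append the rest of A: [28]
Final answer: [10, 10, 12, 12, 16, 24, 25, 28]


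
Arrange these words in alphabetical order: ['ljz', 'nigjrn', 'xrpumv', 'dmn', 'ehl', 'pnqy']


Compare strings character by character (the first differing letter decides):
  'dmn' < 'ehl' since 'd' < 'e' at position 1
  'ehl' < 'ljz' since 'e' < 'l' at position 1
  'ljz' < 'nigjrn' since 'l' < 'n' at position 1
  'nigjrn' < 'pnqy' since 'n' < 'p' at position 1
  'pnqy' < 'xrpumv' since 'p' < 'x' at position 1
Chaining these comparisons gives the alphabetical order.
Final answer: ['dmn', 'ehl', 'ljz', 'nigjrn', 'pnqy', 'xrpumv']


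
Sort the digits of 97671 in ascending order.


The number 97671 has digits: 9, 7, 6, 7, 1
Sorted: 1, 6, 7, 7, 9
Joining the sorted digits gives the result.
Final answer: 16779


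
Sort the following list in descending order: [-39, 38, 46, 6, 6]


Original list: [-39, 38, 46, 6, 6]
Repeatedly take the largest remaining element:
  Remaining [-39, 38, 46, 6, 6] -> largest is 46
  Remaining [-39, 38, 6, 6] -> largest is 38
  Remaining [-39, 6, 6] -> largest is 6
  Remaining [-39, 6] -> largest is 6
  Remaining [-39] -> largest is -39
Collecting the picks in order gives the descending list.
Final answer: [46, 38, 6, 6, -39]


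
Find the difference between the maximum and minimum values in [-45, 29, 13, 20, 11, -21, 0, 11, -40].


Maximum value: 29
Minimum value: -45
Range = 29 - (-45) = 74
Final answer: 74


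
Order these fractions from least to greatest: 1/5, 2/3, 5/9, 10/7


Convert to decimal for comparison:
  1/5 = 0.2
  2/3 = 0.6667
  5/9 = 0.5556
  10/7 = 1.4286
Decimals in increasing order: 0.2 < 0.5556 < 0.6667 < 1.4286
Writing each back as its fraction gives the sorted order.
Final answer: 1/5, 5/9, 2/3, 10/7


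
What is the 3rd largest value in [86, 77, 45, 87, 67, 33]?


Sort descending: [87, 86, 77, 67, 45, 33]
The 3rd element (1-indexed) is at index 2.
Value = 77
Final answer: 77


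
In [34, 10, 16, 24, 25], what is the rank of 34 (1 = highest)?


Sort descending: [34, 25, 24, 16, 10]
Find 34 in the sorted list.
34 is at position 1.
Final answer: 1


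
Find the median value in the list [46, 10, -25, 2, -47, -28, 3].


First, sort the list: [-47, -28, -25, 2, 3, 10, 46]
The list has 7 elements (odd count).
The middle index is 3 (0-based), and the element there is 2.
Final answer: 2


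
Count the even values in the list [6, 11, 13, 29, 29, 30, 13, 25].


Check each element:
  6 is even
  11 is odd
  13 is odd
  29 is odd
  29 is odd
  30 is even
  13 is odd
  25 is odd
Evens: [6, 30]
Count of evens = 2
Final answer: 2


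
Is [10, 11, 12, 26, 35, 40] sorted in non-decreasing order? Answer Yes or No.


Check consecutive pairs:
  10 <= 11? True
  11 <= 12? True
  12 <= 26? True
  26 <= 35? True
  35 <= 40? True
Every consecutive pair is in order, so the list is non-decreasing.
Final answer: Yes


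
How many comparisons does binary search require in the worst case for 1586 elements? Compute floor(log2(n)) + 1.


Binary search halves the search space each step.
Maximum comparisons = floor(log2(1586)) + 1
log2(1586) = 10.6312
floor(log2(1586)) = 10, so 10 + 1 = 11
Final answer: 11


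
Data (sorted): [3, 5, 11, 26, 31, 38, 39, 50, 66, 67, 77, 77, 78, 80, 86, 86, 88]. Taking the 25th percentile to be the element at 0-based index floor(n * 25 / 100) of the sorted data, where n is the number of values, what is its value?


The dataset has n = 17 elements.
Index = floor(17 * 25 / 100) = floor(425 / 100) = floor(4.25) = 4
Counting from index 0 in the sorted data, the element at index 4 is 31.
Final answer: 31


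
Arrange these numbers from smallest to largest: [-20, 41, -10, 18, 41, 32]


Original list: [-20, 41, -10, 18, 41, 32]
Repeatedly take the smallest remaining element:
  Remaining [-20, 41, -10, 18, 41, 32] -> smallest is -20
  Remaining [41, -10, 18, 41, 32] -> smallest is -10
  Remaining [41, 18, 41, 32] -> smallest is 18
  Remaining [41, 41, 32] -> smallest is 32
  Remaining [41, 41] -> smallest is 41
  Remaining [41] -> smallest is 41
Collecting the picks in order gives the sorted list.
Final answer: [-20, -10, 18, 32, 41, 41]


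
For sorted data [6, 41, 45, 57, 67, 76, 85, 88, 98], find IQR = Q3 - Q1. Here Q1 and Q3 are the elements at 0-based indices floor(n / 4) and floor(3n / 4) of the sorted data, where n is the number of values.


The data has n = 9 elements.
Q1 index = floor(9 / 4) = floor(2.25) = 2; Q3 index = floor(3 * 9 / 4) = floor(6.75) = 6
Q1 = element at index 2 = 45
Q3 = element at index 6 = 85
IQR = 85 - 45 = 40
Final answer: 40


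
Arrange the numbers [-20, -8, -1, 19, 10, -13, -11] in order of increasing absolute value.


Compute absolute values:
  |-20| = 20
  |-8| = 8
  |-1| = 1
  |19| = 19
  |10| = 10
  |-13| = 13
  |-11| = 11
Absolute values in increasing order: 1 < 8 < 10 < 11 < 13 < 19 < 20
Listing the original numbers in that order gives the answer.
Final answer: [-1, -8, 10, -11, -13, 19, -20]


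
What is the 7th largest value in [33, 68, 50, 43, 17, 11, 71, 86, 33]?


Sort descending: [86, 71, 68, 50, 43, 33, 33, 17, 11]
The 7th element (1-indexed) is at index 6.
Value = 33
Final answer: 33


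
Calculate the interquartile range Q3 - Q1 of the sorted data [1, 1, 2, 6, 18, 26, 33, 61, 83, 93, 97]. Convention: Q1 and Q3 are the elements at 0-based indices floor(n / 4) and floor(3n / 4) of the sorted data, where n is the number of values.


The data has n = 11 elements.
Q1 index = floor(11 / 4) = floor(2.75) = 2; Q3 index = floor(3 * 11 / 4) = floor(8.25) = 8
Q1 = element at index 2 = 2
Q3 = element at index 8 = 83
IQR = 83 - 2 = 81
Final answer: 81


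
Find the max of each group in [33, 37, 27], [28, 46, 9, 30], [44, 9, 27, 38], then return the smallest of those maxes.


Find max of each group:
  Group 1: [33, 37, 27] -> max = 37
  Group 2: [28, 46, 9, 30] -> max = 46
  Group 3: [44, 9, 27, 38] -> max = 44
Maxes: [37, 46, 44]
Minimum of maxes = 37
Final answer: 37


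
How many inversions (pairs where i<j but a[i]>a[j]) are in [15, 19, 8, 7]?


For each element, count the later elements that are smaller than it:
  15 (index 0): smaller elements after it = [8, 7] -> 2
  19 (index 1): smaller elements after it = [8, 7] -> 2
  8 (index 2): smaller elements after it = [7] -> 1
Total inversions = 2 + 2 + 1 = 5
Final answer: 5


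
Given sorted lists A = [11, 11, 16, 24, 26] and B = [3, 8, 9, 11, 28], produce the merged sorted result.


List A: [11, 11, 16, 24, 26]
List B: [3, 8, 9, 11, 28]
Repeatedly compare the front elements and take the smaller:
  11 vs 3 -> take 3
  11 vs 8 -> take 8
  11 vs 9 -> take 9
  11 vs 11 -> take 11
  11 vs 11 -> take 11
  16 vs 11 -> take 11
  16 vs 28 -> take 16
  24 vs 28 -> take 24
  26 vs 28 -> take 26
  A is exhausted; append the rest of B: [28]
Final answer: [3, 8, 9, 11, 11, 11, 16, 24, 26, 28]


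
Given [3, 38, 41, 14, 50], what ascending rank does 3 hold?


Sort ascending: [3, 14, 38, 41, 50]
Find 3 in the sorted list.
3 is at position 1 (1-indexed).
Final answer: 1


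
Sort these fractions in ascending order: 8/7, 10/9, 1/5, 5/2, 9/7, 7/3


Convert to decimal for comparison:
  8/7 = 1.1429
  10/9 = 1.1111
  1/5 = 0.2
  5/2 = 2.5
  9/7 = 1.2857
  7/3 = 2.3333
Decimals in increasing order: 0.2 < 1.1111 < 1.1429 < 1.2857 < 2.3333 < 2.5
Writing each back as its fraction gives the sorted order.
Final answer: 1/5, 10/9, 8/7, 9/7, 7/3, 5/2


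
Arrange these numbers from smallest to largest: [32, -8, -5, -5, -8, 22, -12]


Original list: [32, -8, -5, -5, -8, 22, -12]
Repeatedly take the smallest remaining element:
  Remaining [32, -8, -5, -5, -8, 22, -12] -> smallest is -12
  Remaining [32, -8, -5, -5, -8, 22] -> smallest is -8
  Remaining [32, -5, -5, -8, 22] -> smallest is -8
  Remaining [32, -5, -5, 22] -> smallest is -5
  Remaining [32, -5, 22] -> smallest is -5
  Remaining [32, 22] -> smallest is 22
  Remaining [32] -> smallest is 32
Collecting the picks in order gives the sorted list.
Final answer: [-12, -8, -8, -5, -5, 22, 32]


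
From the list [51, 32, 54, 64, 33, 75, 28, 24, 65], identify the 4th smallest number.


Sort ascending: [24, 28, 32, 33, 51, 54, 64, 65, 75]
The 4th element (1-indexed) is at index 3.
Value = 33
Final answer: 33


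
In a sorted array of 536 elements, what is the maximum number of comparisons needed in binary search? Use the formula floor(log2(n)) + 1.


Binary search halves the search space each step.
Maximum comparisons = floor(log2(536)) + 1
log2(536) = 9.0661
floor(log2(536)) = 9, so 9 + 1 = 10
Final answer: 10


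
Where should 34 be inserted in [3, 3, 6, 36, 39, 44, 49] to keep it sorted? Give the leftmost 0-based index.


List is sorted: [3, 3, 6, 36, 39, 44, 49]
We need the leftmost position where 34 can be inserted, i.e. the first index whose element is >= 34 (or the end of the list if none is).
Binary search with low=0, high=7 (0-based indices):
  low=0, high=7, mid=3: a[3]=36 >= 34, so high = 3
  low=0, high=3, mid=1: a[1]=3 < 34, so low = 2
  low=2, high=3, mid=2: a[2]=6 < 34, so low = 3
Now low = high = 3, so the insertion index is 3.
Final answer: 3


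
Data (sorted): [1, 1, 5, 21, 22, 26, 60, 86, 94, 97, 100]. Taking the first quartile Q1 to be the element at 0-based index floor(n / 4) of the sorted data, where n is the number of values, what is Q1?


The list has n = 11 elements.
Q1 index = floor(11 / 4) = floor(2.75) = 2
Counting from index 0 in the sorted data, the element at index 2 is 5.
Final answer: 5


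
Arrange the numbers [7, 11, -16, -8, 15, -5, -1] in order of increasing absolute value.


Compute absolute values:
  |7| = 7
  |11| = 11
  |-16| = 16
  |-8| = 8
  |15| = 15
  |-5| = 5
  |-1| = 1
Absolute values in increasing order: 1 < 5 < 7 < 8 < 11 < 15 < 16
Listing the original numbers in that order gives the answer.
Final answer: [-1, -5, 7, -8, 11, 15, -16]


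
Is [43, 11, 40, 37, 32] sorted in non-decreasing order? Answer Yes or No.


Check consecutive pairs:
  43 <= 11? False
  11 <= 40? True
  40 <= 37? False
  37 <= 32? False
3 consecutive pair(s) are out of order, so the list is not sorted.
Final answer: No


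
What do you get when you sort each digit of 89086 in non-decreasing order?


The number 89086 has digits: 8, 9, 0, 8, 6
Sorted: 0, 6, 8, 8, 9
Joining the sorted digits gives the result.
Final answer: 06889


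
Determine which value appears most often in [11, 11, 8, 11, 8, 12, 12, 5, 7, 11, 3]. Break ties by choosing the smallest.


Count the frequency of each value:
  3 appears 1 time(s)
  5 appears 1 time(s)
  7 appears 1 time(s)
  8 appears 2 time(s)
  11 appears 4 time(s)
  12 appears 2 time(s)
Maximum frequency is 4.
Only 11 reaches that frequency, so it is the mode.
Final answer: 11


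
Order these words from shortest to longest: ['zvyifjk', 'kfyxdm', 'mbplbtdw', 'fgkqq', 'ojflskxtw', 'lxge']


Compute lengths:
  'zvyifjk' has length 7
  'kfyxdm' has length 6
  'mbplbtdw' has length 8
  'fgkqq' has length 5
  'ojflskxtw' has length 9
  'lxge' has length 4
Lengths in increasing order: 4 < 5 < 6 < 7 < 8 < 9
Listing the words in that order gives the answer.
Final answer: ['lxge', 'fgkqq', 'kfyxdm', 'zvyifjk', 'mbplbtdw', 'ojflskxtw']


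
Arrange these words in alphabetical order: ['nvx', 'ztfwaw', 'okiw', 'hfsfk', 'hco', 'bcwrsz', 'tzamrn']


Compare strings character by character (the first differing letter decides):
  'bcwrsz' < 'hco' since 'b' < 'h' at position 1
  'hco' < 'hfsfk' since 'c' < 'f' at position 2
  'hfsfk' < 'nvx' since 'h' < 'n' at position 1
  'nvx' < 'okiw' since 'n' < 'o' at position 1
  'okiw' < 'tzamrn' since 'o' < 't' at position 1
  'tzamrn' < 'ztfwaw' since 't' < 'z' at position 1
Chaining these comparisons gives the alphabetical order.
Final answer: ['bcwrsz', 'hco', 'hfsfk', 'nvx', 'okiw', 'tzamrn', 'ztfwaw']


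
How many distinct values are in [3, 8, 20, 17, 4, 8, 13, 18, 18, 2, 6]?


List all unique values:
Distinct values: [2, 3, 4, 6, 8, 13, 17, 18, 20]
Count = 9
Final answer: 9


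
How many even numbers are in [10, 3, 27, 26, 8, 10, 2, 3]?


Check each element:
  10 is even
  3 is odd
  27 is odd
  26 is even
  8 is even
  10 is even
  2 is even
  3 is odd
Evens: [10, 26, 8, 10, 2]
Count of evens = 5
Final answer: 5


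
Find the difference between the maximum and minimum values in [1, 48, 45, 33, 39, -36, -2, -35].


Maximum value: 48
Minimum value: -36
Range = 48 - (-36) = 84
Final answer: 84


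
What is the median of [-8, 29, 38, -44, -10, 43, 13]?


First, sort the list: [-44, -10, -8, 13, 29, 38, 43]
The list has 7 elements (odd count).
The middle index is 3 (0-based), and the element there is 13.
Final answer: 13


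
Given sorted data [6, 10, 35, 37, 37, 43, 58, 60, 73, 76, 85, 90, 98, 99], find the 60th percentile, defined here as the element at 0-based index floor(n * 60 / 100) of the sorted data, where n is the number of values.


The dataset has n = 14 elements.
Index = floor(14 * 60 / 100) = floor(840 / 100) = floor(8.4) = 8
Counting from index 0 in the sorted data, the element at index 8 is 73.
Final answer: 73


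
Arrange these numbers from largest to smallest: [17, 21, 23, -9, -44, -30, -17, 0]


Original list: [17, 21, 23, -9, -44, -30, -17, 0]
Repeatedly take the largest remaining element:
  Remaining [17, 21, 23, -9, -44, -30, -17, 0] -> largest is 23
  Remaining [17, 21, -9, -44, -30, -17, 0] -> largest is 21
  Remaining [17, -9, -44, -30, -17, 0] -> largest is 17
  Remaining [-9, -44, -30, -17, 0] -> largest is 0
  Remaining [-9, -44, -30, -17] -> largest is -9
  Remaining [-44, -30, -17] -> largest is -17
  Remaining [-44, -30] -> largest is -30
  Remaining [-44] -> largest is -44
Collecting the picks in order gives the descending list.
Final answer: [23, 21, 17, 0, -9, -17, -30, -44]


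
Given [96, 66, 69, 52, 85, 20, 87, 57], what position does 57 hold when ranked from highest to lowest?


Sort descending: [96, 87, 85, 69, 66, 57, 52, 20]
Find 57 in the sorted list.
57 is at position 6.
Final answer: 6


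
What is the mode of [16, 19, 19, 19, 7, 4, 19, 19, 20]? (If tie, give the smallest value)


Count the frequency of each value:
  4 appears 1 time(s)
  7 appears 1 time(s)
  16 appears 1 time(s)
  19 appears 5 time(s)
  20 appears 1 time(s)
Maximum frequency is 5.
Only 19 reaches that frequency, so it is the mode.
Final answer: 19


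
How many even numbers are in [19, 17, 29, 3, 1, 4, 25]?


Check each element:
  19 is odd
  17 is odd
  29 is odd
  3 is odd
  1 is odd
  4 is even
  25 is odd
Evens: [4]
Count of evens = 1
Final answer: 1


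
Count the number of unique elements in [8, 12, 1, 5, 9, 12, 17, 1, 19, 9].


List all unique values:
Distinct values: [1, 5, 8, 9, 12, 17, 19]
Count = 7
Final answer: 7


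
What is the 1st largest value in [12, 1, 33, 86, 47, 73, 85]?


Sort descending: [86, 85, 73, 47, 33, 12, 1]
The 1st element (1-indexed) is at index 0.
Value = 86
Final answer: 86


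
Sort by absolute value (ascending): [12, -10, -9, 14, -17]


Compute absolute values:
  |12| = 12
  |-10| = 10
  |-9| = 9
  |14| = 14
  |-17| = 17
Absolute values in increasing order: 9 < 10 < 12 < 14 < 17
Listing the original numbers in that order gives the answer.
Final answer: [-9, -10, 12, 14, -17]


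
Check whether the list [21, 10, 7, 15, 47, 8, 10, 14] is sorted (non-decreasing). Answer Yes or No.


Check consecutive pairs:
  21 <= 10? False
  10 <= 7? False
  7 <= 15? True
  15 <= 47? True
  47 <= 8? False
  8 <= 10? True
  10 <= 14? True
3 consecutive pair(s) are out of order, so the list is not sorted.
Final answer: No


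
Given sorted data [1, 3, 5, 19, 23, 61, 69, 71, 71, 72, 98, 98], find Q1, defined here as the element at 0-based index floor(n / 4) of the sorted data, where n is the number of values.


The list has n = 12 elements.
Q1 index = floor(12 / 4) = floor(3) = 3
Counting from index 0 in the sorted data, the element at index 3 is 19.
Final answer: 19


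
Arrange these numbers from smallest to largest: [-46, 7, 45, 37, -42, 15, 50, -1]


Original list: [-46, 7, 45, 37, -42, 15, 50, -1]
Repeatedly take the smallest remaining element:
  Remaining [-46, 7, 45, 37, -42, 15, 50, -1] -> smallest is -46
  Remaining [7, 45, 37, -42, 15, 50, -1] -> smallest is -42
  Remaining [7, 45, 37, 15, 50, -1] -> smallest is -1
  Remaining [7, 45, 37, 15, 50] -> smallest is 7
  Remaining [45, 37, 15, 50] -> smallest is 15
  Remaining [45, 37, 50] -> smallest is 37
  Remaining [45, 50] -> smallest is 45
  Remaining [50] -> smallest is 50
Collecting the picks in order gives the sorted list.
Final answer: [-46, -42, -1, 7, 15, 37, 45, 50]


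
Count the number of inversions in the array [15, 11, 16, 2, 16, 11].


For each element, count the later elements that are smaller than it:
  15 (index 0): smaller elements after it = [11, 2, 11] -> 3
  11 (index 1): smaller elements after it = [2] -> 1
  16 (index 2): smaller elements after it = [2, 11] -> 2
  2 (index 3): smaller elements after it = [] -> 0
  16 (index 4): smaller elements after it = [11] -> 1
Total inversions = 3 + 1 + 2 + 0 + 1 = 7
Final answer: 7


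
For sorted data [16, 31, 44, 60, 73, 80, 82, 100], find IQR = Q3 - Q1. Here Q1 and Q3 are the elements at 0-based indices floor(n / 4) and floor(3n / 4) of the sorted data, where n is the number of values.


The data has n = 8 elements.
Q1 index = floor(8 / 4) = floor(2) = 2; Q3 index = floor(3 * 8 / 4) = floor(6) = 6
Q1 = element at index 2 = 44
Q3 = element at index 6 = 82
IQR = 82 - 44 = 38
Final answer: 38


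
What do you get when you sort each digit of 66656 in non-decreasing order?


The number 66656 has digits: 6, 6, 6, 5, 6
Sorted: 5, 6, 6, 6, 6
Joining the sorted digits gives the result.
Final answer: 56666


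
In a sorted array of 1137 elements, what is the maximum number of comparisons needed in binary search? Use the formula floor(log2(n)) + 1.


Binary search halves the search space each step.
Maximum comparisons = floor(log2(1137)) + 1
log2(1137) = 10.151
floor(log2(1137)) = 10, so 10 + 1 = 11
Final answer: 11


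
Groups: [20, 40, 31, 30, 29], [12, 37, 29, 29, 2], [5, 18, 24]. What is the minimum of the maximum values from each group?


Find max of each group:
  Group 1: [20, 40, 31, 30, 29] -> max = 40
  Group 2: [12, 37, 29, 29, 2] -> max = 37
  Group 3: [5, 18, 24] -> max = 24
Maxes: [40, 37, 24]
Minimum of maxes = 24
Final answer: 24


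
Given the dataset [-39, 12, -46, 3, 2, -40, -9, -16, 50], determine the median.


First, sort the list: [-46, -40, -39, -16, -9, 2, 3, 12, 50]
The list has 9 elements (odd count).
The middle index is 4 (0-based), and the element there is -9.
Final answer: -9


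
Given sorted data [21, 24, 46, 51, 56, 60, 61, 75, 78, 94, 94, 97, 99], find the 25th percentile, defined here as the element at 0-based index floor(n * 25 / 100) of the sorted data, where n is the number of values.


The dataset has n = 13 elements.
Index = floor(13 * 25 / 100) = floor(325 / 100) = floor(3.25) = 3
Counting from index 0 in the sorted data, the element at index 3 is 51.
Final answer: 51


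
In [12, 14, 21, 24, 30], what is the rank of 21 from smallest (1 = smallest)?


Sort ascending: [12, 14, 21, 24, 30]
Find 21 in the sorted list.
21 is at position 3 (1-indexed).
Final answer: 3


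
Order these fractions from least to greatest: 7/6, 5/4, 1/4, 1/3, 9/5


Convert to decimal for comparison:
  7/6 = 1.1667
  5/4 = 1.25
  1/4 = 0.25
  1/3 = 0.3333
  9/5 = 1.8
Decimals in increasing order: 0.25 < 0.3333 < 1.1667 < 1.25 < 1.8
Writing each back as its fraction gives the sorted order.
Final answer: 1/4, 1/3, 7/6, 5/4, 9/5


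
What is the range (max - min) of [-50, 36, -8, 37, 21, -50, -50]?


Maximum value: 37
Minimum value: -50
Range = 37 - (-50) = 87
Final answer: 87


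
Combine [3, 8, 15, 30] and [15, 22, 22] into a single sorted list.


List A: [3, 8, 15, 30]
List B: [15, 22, 22]
Repeatedly compare the front elements and take the smaller:
  3 vs 15 -> take 3
  8 vs 15 -> take 8
  15 vs 15 -> take 15
  30 vs 15 -> take 15
  30 vs 22 -> take 22
  30 vs 22 -> take 22
  B is exhausted; append the rest of A: [30]
Final answer: [3, 8, 15, 15, 22, 22, 30]


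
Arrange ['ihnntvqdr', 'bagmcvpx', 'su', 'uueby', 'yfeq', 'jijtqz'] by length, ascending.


Compute lengths:
  'ihnntvqdr' has length 9
  'bagmcvpx' has length 8
  'su' has length 2
  'uueby' has length 5
  'yfeq' has length 4
  'jijtqz' has length 6
Lengths in increasing order: 2 < 4 < 5 < 6 < 8 < 9
Listing the words in that order gives the answer.
Final answer: ['su', 'yfeq', 'uueby', 'jijtqz', 'bagmcvpx', 'ihnntvqdr']


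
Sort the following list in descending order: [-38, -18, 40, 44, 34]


Original list: [-38, -18, 40, 44, 34]
Repeatedly take the largest remaining element:
  Remaining [-38, -18, 40, 44, 34] -> largest is 44
  Remaining [-38, -18, 40, 34] -> largest is 40
  Remaining [-38, -18, 34] -> largest is 34
  Remaining [-38, -18] -> largest is -18
  Remaining [-38] -> largest is -38
Collecting the picks in order gives the descending list.
Final answer: [44, 40, 34, -18, -38]
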